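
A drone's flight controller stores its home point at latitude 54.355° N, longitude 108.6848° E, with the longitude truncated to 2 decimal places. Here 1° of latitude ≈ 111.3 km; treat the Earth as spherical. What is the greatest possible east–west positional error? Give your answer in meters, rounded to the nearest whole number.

Truncating at 2 decimal places can drop up to a full unit in the last place, so the longitude may be off by as much as 0.01°.
One degree of longitude at 54.355° is 111300 × cos 54.355° ≈ 111300 × 0.5828 = 64861.3 m.
Maximum E–W displacement: 0.01 × 64861.3 = 648.613 m.

649 meters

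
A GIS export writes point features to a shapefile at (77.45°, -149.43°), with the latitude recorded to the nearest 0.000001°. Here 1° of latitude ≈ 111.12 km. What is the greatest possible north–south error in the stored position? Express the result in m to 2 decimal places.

0.06 m

Rounding to 6 decimal places leaves the latitude within ±5e-07° of the true value.
Along the meridian that is 5e-07° × 111120 m/° = 0.05556 m.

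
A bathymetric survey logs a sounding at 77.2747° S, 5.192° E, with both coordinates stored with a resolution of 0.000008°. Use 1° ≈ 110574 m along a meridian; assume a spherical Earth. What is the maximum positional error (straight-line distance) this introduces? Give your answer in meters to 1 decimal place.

With a 0.000008° grid the true value lies within half a step, ±0.000008°/2 = ±4e-06°, of the stored one.
North–south component: 4e-06° × 110574 = 0.442296 m.
Longitude error → 4e-06 × 110574 × cos 77.2747° = 4e-06 × 110574 × 0.2203 ≈ 0.0974276 m.
The two errors are perpendicular, so the maximum displacement is √(0.442296² + 0.0974276²) ≈ 0.452899 m.

0.5 meters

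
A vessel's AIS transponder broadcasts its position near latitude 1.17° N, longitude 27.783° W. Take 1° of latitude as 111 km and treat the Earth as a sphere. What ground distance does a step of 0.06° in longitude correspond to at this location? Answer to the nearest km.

0.06° of longitude at 1.17° is 0.06 × 111000 × cos 1.17° ≈ 0.06 × 110977 = 6658.61 m.
That is 6658.61 m = 6.6586 km.

7 km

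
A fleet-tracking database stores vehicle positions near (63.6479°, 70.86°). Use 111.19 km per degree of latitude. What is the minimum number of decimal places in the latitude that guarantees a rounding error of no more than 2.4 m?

5

One degree of latitude covers 111190 m.
With N decimal places the half-ulp bound is 0.5·10⁻ᴺ°, or 0.5·10⁻ᴺ × 111190 m on the ground.
Setting 55595 × 10⁻ᴺ ≤ 2.4 gives 10ᴺ ≥ 2.316e+04, i.e. N ≥ 4.36.
So 5 decimal places suffice (0.556 m); 4 would allow up to 5.56 m.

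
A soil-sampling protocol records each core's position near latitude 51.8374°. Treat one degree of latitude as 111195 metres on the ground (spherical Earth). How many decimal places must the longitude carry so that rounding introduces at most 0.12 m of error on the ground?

At 51.8374° one degree of longitude covers 111195 × cos 51.8374° ≈ 111195 × 0.6179 ≈ 68706.9 m.
Rounding to N decimal places gives at most 0.5 × 10⁻ᴺ degrees of error, i.e. 0.5 × 10⁻ᴺ × 68706.9 m.
Setting 34353.4 × 10⁻ᴺ ≤ 0.12 gives 10ᴺ ≥ 2.863e+05, i.e. N ≥ 5.46.
So 6 decimal places suffice (0.0344 m); 5 would allow up to 0.344 m.

6 decimal places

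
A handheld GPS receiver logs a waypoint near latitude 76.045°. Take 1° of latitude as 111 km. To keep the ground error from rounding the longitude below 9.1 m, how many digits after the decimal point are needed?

4

At 76.045° one degree of longitude covers 111000 × cos 76.045° ≈ 111000 × 0.2412 ≈ 26768.7 m.
Rounding to N decimal places gives at most 0.5 × 10⁻ᴺ degrees of error, i.e. 0.5 × 10⁻ᴺ × 26768.7 m.
Need 0.5 × 26768.7 × 10⁻ᴺ ≤ 9.1 → 10⁻ᴺ ≤ 6.799e-04, so N ≥ 3.17.
At 3 places the error can reach 13.4 m, but 4 places keeps it to 1.34 m.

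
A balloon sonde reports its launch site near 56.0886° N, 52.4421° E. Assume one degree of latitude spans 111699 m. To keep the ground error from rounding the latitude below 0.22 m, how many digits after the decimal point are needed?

One degree of latitude covers 111699 m.
N decimal places → at most half a unit in the last place, 0.5 × 10⁻ᴺ° = 111699/2 × 10⁻ᴺ m.
Need 0.5 × 111699 × 10⁻ᴺ ≤ 0.22 → 10⁻ᴺ ≤ 3.939e-06, so N ≥ 5.40.
N = 5 would give 0.558 m (too coarse); N = 6 gives 0.0558 m ≤ 0.22 m.

6 decimal places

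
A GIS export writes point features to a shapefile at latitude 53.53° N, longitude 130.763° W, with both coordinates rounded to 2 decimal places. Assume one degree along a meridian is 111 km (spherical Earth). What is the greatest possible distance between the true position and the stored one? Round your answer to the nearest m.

Rounding to 2 decimal places leaves each coordinate within ±0.005° of the true value.
N–S: 0.005° × 111000 m/° = 555 m.
East–west component at 53.53°: 0.005° × 111000 × cos 53.53° ≈ 0.005 × 65978.6 ≈ 329.893 m.
The two errors are perpendicular, so the maximum displacement is √(555² + 329.893²) ≈ 645.643 m.

646 m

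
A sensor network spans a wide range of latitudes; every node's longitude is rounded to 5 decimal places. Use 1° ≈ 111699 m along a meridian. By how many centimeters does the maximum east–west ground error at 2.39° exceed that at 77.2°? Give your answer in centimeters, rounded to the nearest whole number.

43 centimeters

Rounding to 5 decimal places leaves the longitude within ±5e-06° of the true value.
Error at 2.39° = 5e-06° × 111699 × cos 2.39° ≈ 0.5585 × 0.9991 = 0.55801 m.
Error at 77.2° = 5e-06° × 111699 × cos 77.2° ≈ 0.5585 × 0.2215 = 0.12373 m.
Difference: 0.55801 − 0.12373 = 0.43428 m.
That is 0.434275 m = 43.428 cm.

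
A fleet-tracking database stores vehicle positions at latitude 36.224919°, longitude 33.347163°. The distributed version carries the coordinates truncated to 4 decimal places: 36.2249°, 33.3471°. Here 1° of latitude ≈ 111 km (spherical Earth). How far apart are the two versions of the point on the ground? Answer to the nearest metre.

Δlat = 36.224919 − 36.2249 = +0.000019°; Δlon = 33.347163 − 33.3471 = +0.000063°.
N–S: 0.000019° × 111000 m/° = 2.109 m.
E–W at 36.2249°: 0.000063° × 111000 × cos 36.2249° = 0.000063 × 111000 × 0.8067 ≈ 5.64128 m.
Combined displacement = (2.109² + 5.64128²)^½ ≈ 6.02262 m.

6 metres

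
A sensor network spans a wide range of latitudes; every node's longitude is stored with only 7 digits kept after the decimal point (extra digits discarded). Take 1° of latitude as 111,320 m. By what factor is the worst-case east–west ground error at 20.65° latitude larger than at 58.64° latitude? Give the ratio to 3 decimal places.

1.798

Truncating at 7 decimal places can drop up to a full unit in the last place, so the longitude may be off by as much as 1e-07°.
Error at 20.65° = 1e-07° × 111320 × cos 20.65° ≈ 0.011132 × 0.9358 = 0.010417 m.
Error at 58.64° = 1e-07° × 111320 × cos 58.64° ≈ 0.011132 × 0.5204 = 0.0057932 m.
The ratio reduces to cos 20.65° / cos 58.64° = 0.9358/0.5204 ≈ 1.7981.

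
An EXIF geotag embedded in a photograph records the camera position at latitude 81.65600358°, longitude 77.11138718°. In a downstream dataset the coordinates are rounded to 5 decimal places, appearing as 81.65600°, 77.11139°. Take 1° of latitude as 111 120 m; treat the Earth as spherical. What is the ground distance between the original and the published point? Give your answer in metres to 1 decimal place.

Δlat = 81.65600358 − 81.65600 = +0.00000358°; Δlon = 77.11138718 − 77.11139 = -0.00000282°.
N–S: 0.00000358° × 111120 m/° = 0.39781 m.
E–W at 81.656°: -0.00000282° × 111120 × cos 81.656° = -0.00000282 × 111120 × 0.1451 ≈ -0.0454733 m.
Hypotenuse of the two orthogonal shifts: √(0.39781² + 0.0454733²) = 0.4004 m.

0.4 metres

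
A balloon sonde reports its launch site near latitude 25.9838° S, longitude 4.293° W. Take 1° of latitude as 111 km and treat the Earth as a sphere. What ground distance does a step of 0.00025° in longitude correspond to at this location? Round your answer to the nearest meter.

25 meters

0.00025° of longitude at 25.9838° is 0.00025 × 111000 × cos 25.9838° ≈ 0.00025 × 99779.9 = 24.945 m.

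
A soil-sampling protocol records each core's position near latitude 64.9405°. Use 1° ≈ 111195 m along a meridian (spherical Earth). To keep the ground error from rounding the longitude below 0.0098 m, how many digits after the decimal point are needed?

7 decimal places

At 64.9405° one degree of longitude covers 111195 × cos 64.9405° ≈ 111195 × 0.4236 ≈ 47097.7 m.
N decimal places → at most half a unit in the last place, 0.5 × 10⁻ᴺ° = 47097.7/2 × 10⁻ᴺ m.
Setting 23548.8 × 10⁻ᴺ ≤ 0.0098 gives 10ᴺ ≥ 2.403e+06, i.e. N ≥ 6.38.
N = 6 would give 0.0235 m (too coarse); N = 7 gives 0.00235 m ≤ 0.0098 m.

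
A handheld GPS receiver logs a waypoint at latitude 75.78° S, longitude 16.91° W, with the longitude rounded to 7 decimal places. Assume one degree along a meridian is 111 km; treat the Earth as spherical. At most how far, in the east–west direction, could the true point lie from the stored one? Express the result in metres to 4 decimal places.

Rounding to 7 decimal places leaves the longitude within ±5e-08° of the true value.
One degree of longitude at 75.78° is 111000 × cos 75.78° ≈ 111000 × 0.2456 = 27266.7 m.
So at most 5e-08° × 27266.7 ≈ 0.00136333 m east–west.

0.0014 metres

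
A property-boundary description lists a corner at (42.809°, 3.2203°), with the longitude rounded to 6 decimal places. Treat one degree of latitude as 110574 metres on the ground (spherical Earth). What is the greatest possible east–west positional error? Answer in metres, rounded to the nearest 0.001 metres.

0.041 metres

Rounding to 6 decimal places leaves the longitude within ±5e-07° of the true value.
Parallels shrink by cos φ, so at 42.809° a degree of longitude is 110574 × 0.7336 ≈ 81119.6 m.
Maximum E–W displacement: 5e-07 × 81119.6 = 0.0405598 m.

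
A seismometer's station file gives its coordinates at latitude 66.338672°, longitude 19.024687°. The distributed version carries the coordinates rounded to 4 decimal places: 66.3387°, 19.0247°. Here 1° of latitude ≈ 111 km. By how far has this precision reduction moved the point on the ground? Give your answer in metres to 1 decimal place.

The latitude changed by -0.000028° and the longitude by -0.000013°.
North–south shift: -0.000028 × 111000 = -3.108 m.
E–W at 66.3387°: -0.000013° × 111000 × cos 66.3387° = -0.000013 × 111000 × 0.4013 ≈ -0.579118 m.
Combined displacement = (3.108² + 0.579118²)^½ ≈ 3.16149 m.

3.2 metres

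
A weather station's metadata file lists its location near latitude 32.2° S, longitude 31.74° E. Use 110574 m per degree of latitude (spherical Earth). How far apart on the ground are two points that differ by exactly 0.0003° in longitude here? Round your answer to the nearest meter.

At 32.2° a degree of longitude is 110574 × cos 32.2° ≈ 93567 m, so 0.0003° corresponds to 28.0701 m.

28 meters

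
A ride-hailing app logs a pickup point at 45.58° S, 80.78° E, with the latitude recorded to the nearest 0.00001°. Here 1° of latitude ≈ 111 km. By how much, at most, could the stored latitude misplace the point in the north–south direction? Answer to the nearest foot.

Rounding to 5 decimal places leaves the latitude within ±5e-06° of the true value.
So the N–S error is at most 5e-06 × 111000 = 0.555 m.
Converting: 0.555 m × 3.2808 ft/m ≈ 1.8209 ft.

2 feet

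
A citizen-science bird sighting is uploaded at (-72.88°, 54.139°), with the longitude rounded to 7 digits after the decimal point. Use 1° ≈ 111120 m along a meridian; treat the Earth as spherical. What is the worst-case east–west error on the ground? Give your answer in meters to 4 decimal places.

Rounding to 7 decimal places leaves the longitude within ±5e-08° of the true value.
One degree of longitude at 72.88° is 111120 × cos 72.88° ≈ 111120 × 0.2944 = 32710.8 m.
East–west error: 5e-08° × 32710.8 m/° ≈ 0.00163554 m.

0.0016 meters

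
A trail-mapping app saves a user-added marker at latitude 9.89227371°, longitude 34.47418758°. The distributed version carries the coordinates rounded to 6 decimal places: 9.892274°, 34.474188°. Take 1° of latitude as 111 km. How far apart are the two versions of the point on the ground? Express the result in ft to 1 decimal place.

0.2 ft

The latitude changed by -0.00000029° and the longitude by -0.00000042°.
N–S: -0.00000029° × 111000 m/° = -0.03219 m.
E–W at 9.89227°: -0.00000042° × 111000 × cos 9.89227° = -0.00000042 × 111000 × 0.9851 ≈ -0.0459269 m.
Hypotenuse of the two orthogonal shifts: √(0.03219² + 0.0459269²) = 0.0560845 m.
Converting: 0.0560845 m × 3.2808 ft/m ≈ 0.184 ft.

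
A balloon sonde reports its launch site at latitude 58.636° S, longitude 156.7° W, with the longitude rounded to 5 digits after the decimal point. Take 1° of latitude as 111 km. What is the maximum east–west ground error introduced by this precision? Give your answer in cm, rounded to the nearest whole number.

Rounding to 5 decimal places leaves the longitude within ±5e-06° of the true value.
At latitude 58.636° a degree of longitude spans 111000 m × cos 58.636° = 111000 × 0.5205 ≈ 57772.5 m.
Maximum E–W displacement: 5e-06 × 57772.5 = 0.288863 m.
That is 0.288863 m = 28.886 cm.

29 cm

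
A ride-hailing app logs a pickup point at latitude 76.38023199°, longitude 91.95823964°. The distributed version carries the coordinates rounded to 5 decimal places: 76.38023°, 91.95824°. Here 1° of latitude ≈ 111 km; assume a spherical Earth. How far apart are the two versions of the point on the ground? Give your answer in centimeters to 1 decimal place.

Δlat = 76.38023199 − 76.38023 = +0.00000199°; Δlon = 91.95823964 − 91.95824 = -0.00000036°.
N–S: 0.00000199° × 111000 m/° = 0.22089 m.
East–west at this latitude: -0.00000036° × 111000 × cos 76.3802° ≈ -0.00000036 × 26138 = -0.00940968 m.
Combined displacement = (0.22089² + 0.00940968²)^½ ≈ 0.22109 m.
That is 0.22109 m = 22.109 cm.

22.1 centimeters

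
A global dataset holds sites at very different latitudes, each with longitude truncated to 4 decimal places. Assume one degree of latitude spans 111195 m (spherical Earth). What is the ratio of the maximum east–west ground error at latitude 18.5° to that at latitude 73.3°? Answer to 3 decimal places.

Truncating at 4 decimal places can drop up to a full unit in the last place, so the longitude may be off by as much as 0.0001°.
Error at 18.5° = 0.0001° × 111195 × cos 18.5° ≈ 11.12 × 0.9483 = 10.545 m.
At 73.3°: 0.0001° × 111195 × cos 73.3° = 0.0001 × 111195 × 0.2874 ≈ 3.1953 m.
Ratio: 10.545 / 3.1953 = cos 18.5° / cos 73.3° ≈ 3.3001.

3.300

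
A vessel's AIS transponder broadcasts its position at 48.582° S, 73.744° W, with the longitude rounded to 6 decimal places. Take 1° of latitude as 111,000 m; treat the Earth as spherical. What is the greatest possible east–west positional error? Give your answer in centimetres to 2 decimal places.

Rounding to 6 decimal places leaves the longitude within ±5e-07° of the true value.
One degree of longitude at 48.582° is 111000 × cos 48.582° ≈ 111000 × 0.6615 = 73431.8 m.
Maximum E–W displacement: 5e-07 × 73431.8 = 0.0367159 m.
That is 0.0367159 m = 3.6716 cm.

3.67 centimetres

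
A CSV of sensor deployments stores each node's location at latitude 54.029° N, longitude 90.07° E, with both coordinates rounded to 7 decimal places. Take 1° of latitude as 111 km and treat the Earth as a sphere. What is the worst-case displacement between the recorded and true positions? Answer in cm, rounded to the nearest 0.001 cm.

0.644 cm

Rounding to 7 decimal places leaves each coordinate within ±5e-08° of the true value.
N–S: 5e-08° × 111000 m/° = 0.00555 m.
Longitude error → 5e-08 × 111000 × cos 54.029° = 5e-08 × 111000 × 0.5874 ≈ 0.00325994 m.
Worst case both components are at the extreme and orthogonal: √(0.00555² + 0.00325994²) ≈ 0.00643659 m.
That is 0.00643659 m = 0.64366 cm.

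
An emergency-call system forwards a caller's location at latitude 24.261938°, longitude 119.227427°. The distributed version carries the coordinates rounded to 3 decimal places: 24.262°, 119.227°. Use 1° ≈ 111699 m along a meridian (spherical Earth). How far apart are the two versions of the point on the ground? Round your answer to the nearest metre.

Δlat = 24.261938 − 24.262 = -0.000062°; Δlon = 119.227427 − 119.227 = +0.000427°.
N–S: -0.000062° × 111699 m/° = -6.92534 m.
E–W at 24.262°: 0.000427° × 111699 × cos 24.262° = 0.000427 × 111699 × 0.9117 ≈ 43.4828 m.
Distance: √(6.92534² + 43.4828²) ≈ 44.0309 m.

44 metres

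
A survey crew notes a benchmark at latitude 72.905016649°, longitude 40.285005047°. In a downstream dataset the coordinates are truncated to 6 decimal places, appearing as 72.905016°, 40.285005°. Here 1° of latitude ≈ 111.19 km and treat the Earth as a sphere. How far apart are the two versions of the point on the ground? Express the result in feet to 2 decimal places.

0.24 feet

Δlat = 72.905016649 − 72.905016 = +0.000000649°; Δlon = 40.285005047 − 40.285005 = +0.000000047°.
N–S: 0.000000649° × 111190 m/° = 0.0721623 m.
E–W at 72.905°: 0.000000047° × 111190 × cos 72.905° = 0.000000047 × 111190 × 0.2940 ≈ 0.0015362 m.
Combined displacement = (0.0721623² + 0.0015362²)^½ ≈ 0.0721787 m.
In feet: 0.0721787 m ÷ 0.3048 ≈ 0.23681 ft.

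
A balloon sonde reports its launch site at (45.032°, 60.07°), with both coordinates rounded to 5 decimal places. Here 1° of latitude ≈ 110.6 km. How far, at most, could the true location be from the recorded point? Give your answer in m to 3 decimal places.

Rounding to 5 decimal places leaves each coordinate within ±5e-06° of the true value.
North–south component: 5e-06° × 110600 = 0.553 m.
E–W at 45.032°: 5e-06° × 110600 × cos 45.032° = 5e-06 × 110600 × 0.7067 ≈ 0.390812 m.
Worst case both components are at the extreme and orthogonal: √(0.553² + 0.390812²) ≈ 0.677158 m.

0.677 m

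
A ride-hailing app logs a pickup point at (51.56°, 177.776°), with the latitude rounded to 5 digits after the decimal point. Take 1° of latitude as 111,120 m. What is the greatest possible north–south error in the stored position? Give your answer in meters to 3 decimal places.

Rounding to 5 decimal places leaves the latitude within ±5e-06° of the true value.
So the N–S error is at most 5e-06 × 111120 = 0.5556 m.

0.556 meters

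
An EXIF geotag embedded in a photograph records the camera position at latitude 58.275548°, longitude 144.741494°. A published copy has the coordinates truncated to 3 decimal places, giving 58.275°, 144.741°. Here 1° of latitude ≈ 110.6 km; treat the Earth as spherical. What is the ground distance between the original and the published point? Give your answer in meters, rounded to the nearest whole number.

67 meters

The latitude changed by +0.000548° and the longitude by +0.000494°.
N–S: 0.000548° × 110600 m/° = 60.6088 m.
E–W at 58.275°: 0.000494° × 110600 × cos 58.275° = 0.000494 × 110600 × 0.5258 ≈ 28.7302 m.
Combined displacement = (60.6088² + 28.7302²)^½ ≈ 67.0735 m.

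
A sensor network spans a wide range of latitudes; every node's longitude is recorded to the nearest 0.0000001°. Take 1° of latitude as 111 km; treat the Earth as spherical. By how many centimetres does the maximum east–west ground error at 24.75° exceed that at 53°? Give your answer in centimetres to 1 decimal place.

Rounding to 7 decimal places leaves the longitude within ±5e-08° of the true value.
At 24.75°: 5e-08° × 111000 × cos 24.75° = 5e-08 × 111000 × 0.9081 ≈ 0.0050402 m.
Error at 53° = 5e-08° × 111000 × cos 53° ≈ 0.00555 × 0.6018 = 0.0033401 m.
So the lower-latitude error exceeds the higher by 0.0050402 − 0.0033401 = 0.0017001 m.
That is 0.00170012 m = 0.17001 cm.

0.2 centimetres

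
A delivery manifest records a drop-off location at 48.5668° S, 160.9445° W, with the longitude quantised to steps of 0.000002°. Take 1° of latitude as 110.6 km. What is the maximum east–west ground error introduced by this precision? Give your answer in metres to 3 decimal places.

With a 0.000002° grid the true value lies within half a step, ±0.000002°/2 = ±1e-06°, of the stored one.
Parallels shrink by cos φ, so at 48.5668° a degree of longitude is 110600 × 0.6617 ≈ 73189.2 m.
So at most 1e-06° × 73189.2 ≈ 0.0731892 m east–west.

0.073 metres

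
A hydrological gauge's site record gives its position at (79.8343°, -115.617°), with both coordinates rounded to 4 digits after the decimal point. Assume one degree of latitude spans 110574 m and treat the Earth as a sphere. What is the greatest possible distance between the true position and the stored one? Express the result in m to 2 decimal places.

Rounding to 4 decimal places leaves each coordinate within ±5e-05° of the true value.
N–S: 5e-05° × 110574 m/° = 5.5287 m.
Longitude error → 5e-05 × 110574 × cos 79.8343° = 5e-05 × 110574 × 0.1765 ≈ 0.975791 m.
Combining orthogonally: (5.5287² + 0.975791²)^½ ≈ 5.61415 m.

5.61 m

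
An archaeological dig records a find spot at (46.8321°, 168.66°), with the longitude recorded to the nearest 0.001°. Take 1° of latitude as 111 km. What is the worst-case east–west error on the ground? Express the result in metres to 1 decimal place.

Rounding to 3 decimal places leaves the longitude within ±0.0005° of the true value.
Parallels shrink by cos φ, so at 46.8321° a degree of longitude is 111000 × 0.6841 ≈ 75939.4 m.
Maximum E–W displacement: 0.0005 × 75939.4 = 37.9697 m.

38.0 metres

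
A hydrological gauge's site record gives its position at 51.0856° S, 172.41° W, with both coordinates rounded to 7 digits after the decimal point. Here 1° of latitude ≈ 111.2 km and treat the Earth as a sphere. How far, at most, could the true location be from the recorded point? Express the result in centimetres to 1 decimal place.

Rounding to 7 decimal places leaves each coordinate within ±5e-08° of the true value.
North–south component: 5e-08° × 111200 = 0.00556 m.
East–west component at 51.0856°: 5e-08° × 111200 × cos 51.0856° ≈ 5e-08 × 69851.2 ≈ 0.00349256 m.
Worst case both components are at the extreme and orthogonal: √(0.00556² + 0.00349256²) ≈ 0.00656594 m.
That is 0.00656594 m = 0.65659 cm.

0.7 centimetres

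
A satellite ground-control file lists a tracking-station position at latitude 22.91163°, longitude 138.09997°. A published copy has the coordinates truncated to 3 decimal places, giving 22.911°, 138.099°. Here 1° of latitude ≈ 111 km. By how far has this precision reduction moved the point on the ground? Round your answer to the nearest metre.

The latitude changed by +0.00063° and the longitude by +0.00097°.
N–S: 0.00063° × 111000 m/° = 69.93 m.
E–W at 22.911°: 0.00097° × 111000 × cos 22.911° = 0.00097 × 111000 × 0.9211 ≈ 99.176 m.
Hypotenuse of the two orthogonal shifts: √(69.93² + 99.176²) = 121.351 m.

121 metres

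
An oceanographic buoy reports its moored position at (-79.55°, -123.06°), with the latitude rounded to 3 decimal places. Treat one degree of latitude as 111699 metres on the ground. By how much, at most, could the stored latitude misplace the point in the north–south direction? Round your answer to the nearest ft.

183 ft

Rounding to 3 decimal places leaves the latitude within ±0.0005° of the true value.
So the N–S error is at most 0.0005 × 111699 = 55.8495 m.
In feet: 55.8495 m ÷ 0.3048 ≈ 183.23 ft.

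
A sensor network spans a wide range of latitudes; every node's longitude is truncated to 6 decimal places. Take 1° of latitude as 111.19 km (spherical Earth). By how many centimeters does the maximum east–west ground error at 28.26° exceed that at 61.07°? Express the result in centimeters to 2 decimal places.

Truncating at 6 decimal places can drop up to a full unit in the last place, so the longitude may be off by as much as 1e-06°.
At 28.26°: 1e-06° × 111190 × cos 28.26° = 1e-06 × 111190 × 0.8808 ≈ 0.097937 m.
Error at 61.07° = 1e-06° × 111190 × cos 61.07° ≈ 0.11119 × 0.4837 = 0.053787 m.
Difference: 0.097937 − 0.053787 = 0.04415 m.
That is 0.0441499 m = 4.415 cm.

4.41 centimeters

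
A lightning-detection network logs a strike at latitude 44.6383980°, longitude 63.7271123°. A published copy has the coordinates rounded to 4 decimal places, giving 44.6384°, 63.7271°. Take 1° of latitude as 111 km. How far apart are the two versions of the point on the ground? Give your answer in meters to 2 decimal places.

1.00 meters

Δlat = 44.6383980 − 44.6384 = -0.0000020°; Δlon = 63.7271123 − 63.7271 = +0.0000123°.
North–south shift: -0.0000020 × 111000 = -0.222 m.
E–W at 44.6384°: 0.0000123° × 111000 × cos 44.6384° = 0.0000123 × 111000 × 0.7116 ≈ 0.971486 m.
Hypotenuse of the two orthogonal shifts: √(0.222² + 0.971486²) = 0.996529 m.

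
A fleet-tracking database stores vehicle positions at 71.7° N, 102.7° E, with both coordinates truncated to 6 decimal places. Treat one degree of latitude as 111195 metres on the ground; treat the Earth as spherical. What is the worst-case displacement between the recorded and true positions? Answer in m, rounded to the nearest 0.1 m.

0.1 m

Truncating at 6 decimal places can drop up to a full unit in the last place, so each coordinate may be off by as much as 1e-06°.
Latitude error → 1e-06 × 111195 = 0.111195 m along the meridian.
East–west component at 71.7°: 1e-06° × 111195 × cos 71.7° ≈ 1e-06 × 34914.4 ≈ 0.0349144 m.
Combining orthogonally: (0.111195² + 0.0349144²)^½ ≈ 0.116548 m.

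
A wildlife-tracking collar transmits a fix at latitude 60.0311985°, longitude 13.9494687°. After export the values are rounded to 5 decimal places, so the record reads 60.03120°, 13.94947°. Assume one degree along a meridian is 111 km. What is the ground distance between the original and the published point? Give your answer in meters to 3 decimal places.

Δlat = 60.0311985 − 60.03120 = -0.0000015°; Δlon = 13.9494687 − 13.94947 = -0.0000013°.
N–S: -0.0000015° × 111000 m/° = -0.1665 m.
E–W at 60.0312°: -0.0000013° × 111000 × cos 60.0312° = -0.0000013 × 111000 × 0.4995 ≈ -0.0720819 m.
Distance: √(0.1665² + 0.0720819²) ≈ 0.181433 m.

0.181 meters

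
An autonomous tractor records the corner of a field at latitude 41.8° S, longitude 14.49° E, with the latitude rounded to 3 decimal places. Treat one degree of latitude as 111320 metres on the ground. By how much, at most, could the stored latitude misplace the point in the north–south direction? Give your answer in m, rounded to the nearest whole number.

Rounding to 3 decimal places leaves the latitude within ±0.0005° of the true value.
Along the meridian that is 0.0005° × 111320 m/° = 55.66 m.

56 m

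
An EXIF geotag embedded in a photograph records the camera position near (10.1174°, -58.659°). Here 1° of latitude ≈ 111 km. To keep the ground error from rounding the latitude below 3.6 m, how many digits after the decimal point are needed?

One degree of latitude covers 111000 m.
With N decimal places the half-ulp bound is 0.5·10⁻ᴺ°, or 0.5·10⁻ᴺ × 111000 m on the ground.
Need 0.5 × 111000 × 10⁻ᴺ ≤ 3.6 → 10⁻ᴺ ≤ 6.486e-05, so N ≥ 4.19.
N = 4 would give 5.55 m (too coarse); N = 5 gives 0.555 m ≤ 3.6 m.

5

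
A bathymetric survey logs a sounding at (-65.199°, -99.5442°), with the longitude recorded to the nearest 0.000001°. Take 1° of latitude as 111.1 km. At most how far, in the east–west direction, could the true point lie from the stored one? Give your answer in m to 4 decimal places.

Rounding to 6 decimal places leaves the longitude within ±5e-07° of the true value.
Parallels shrink by cos φ, so at 65.199° a degree of longitude is 111100 × 0.4195 ≈ 46602.9 m.
Maximum E–W displacement: 5e-07 × 46602.9 = 0.0233014 m.

0.0233 m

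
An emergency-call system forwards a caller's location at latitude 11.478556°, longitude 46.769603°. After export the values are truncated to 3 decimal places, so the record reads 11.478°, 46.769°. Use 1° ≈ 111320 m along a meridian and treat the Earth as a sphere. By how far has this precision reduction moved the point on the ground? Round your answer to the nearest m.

90 m

Δlat = 11.478556 − 11.478 = +0.000556°; Δlon = 46.769603 − 46.769 = +0.000603°.
N–S: 0.000556° × 111320 m/° = 61.8939 m.
E–W at 11.478°: 0.000603° × 111320 × cos 11.478° = 0.000603 × 111320 × 0.9800 ≈ 65.7835 m.
Hypotenuse of the two orthogonal shifts: √(61.8939² + 65.7835²) = 90.3235 m.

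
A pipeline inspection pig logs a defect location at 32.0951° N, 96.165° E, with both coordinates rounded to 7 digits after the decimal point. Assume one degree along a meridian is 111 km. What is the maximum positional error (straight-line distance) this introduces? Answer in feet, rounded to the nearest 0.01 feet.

Rounding to 7 decimal places leaves each coordinate within ±5e-08° of the true value.
N–S: 5e-08° × 111000 m/° = 0.00555 m.
East–west component at 32.0951°: 5e-08° × 111000 × cos 32.0951° ≈ 5e-08 × 94035.6 ≈ 0.00470178 m.
Combining orthogonally: (0.00555² + 0.00470178²)^½ ≈ 0.00727387 m.
In feet: 0.00727387 m ÷ 0.3048 ≈ 0.023864 ft.

0.02 feet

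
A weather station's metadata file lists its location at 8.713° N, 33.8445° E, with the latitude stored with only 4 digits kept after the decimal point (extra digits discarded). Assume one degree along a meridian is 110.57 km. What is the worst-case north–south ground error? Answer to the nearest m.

Truncating at 4 decimal places can drop up to a full unit in the last place, so the latitude may be off by as much as 0.0001°.
North–south distance: 0.0001° × 110570 m/° = 11.057 m.

11 m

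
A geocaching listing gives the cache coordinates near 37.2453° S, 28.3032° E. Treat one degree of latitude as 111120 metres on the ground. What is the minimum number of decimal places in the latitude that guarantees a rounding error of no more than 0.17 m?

6 decimal places

One degree of latitude covers 111120 m.
With N decimal places the half-ulp bound is 0.5·10⁻ᴺ°, or 0.5·10⁻ᴺ × 111120 m on the ground.
Setting 55560 × 10⁻ᴺ ≤ 0.17 gives 10ᴺ ≥ 3.268e+05, i.e. N ≥ 5.51.
So 6 decimal places suffice (0.0556 m); 5 would allow up to 0.556 m.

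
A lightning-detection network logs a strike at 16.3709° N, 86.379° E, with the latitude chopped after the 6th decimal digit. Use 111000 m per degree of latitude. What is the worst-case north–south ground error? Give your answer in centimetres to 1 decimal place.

11.1 centimetres

Truncating at 6 decimal places can drop up to a full unit in the last place, so the latitude may be off by as much as 1e-06°.
So the N–S error is at most 1e-06 × 111000 = 0.111 m.
That is 0.111 m = 11.1 cm.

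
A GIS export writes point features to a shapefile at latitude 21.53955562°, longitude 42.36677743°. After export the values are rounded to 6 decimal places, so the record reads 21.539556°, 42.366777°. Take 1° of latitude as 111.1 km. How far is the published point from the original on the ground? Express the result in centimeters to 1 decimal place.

6.1 centimeters

The latitude changed by -0.00000038° and the longitude by +0.00000043°.
N–S: -0.00000038° × 111100 m/° = -0.042218 m.
East–west at this latitude: 0.00000043° × 111100 × cos 21.5396° ≈ 0.00000043 × 103341 = 0.0444367 m.
Combined displacement = (0.042218² + 0.0444367²)^½ ≈ 0.0612942 m.
That is 0.0612942 m = 6.1294 cm.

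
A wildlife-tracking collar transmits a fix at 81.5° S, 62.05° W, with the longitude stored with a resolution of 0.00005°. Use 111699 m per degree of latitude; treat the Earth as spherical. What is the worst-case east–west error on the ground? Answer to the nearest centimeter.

With a 0.00005° grid the true value lies within half a step, ±0.00005°/2 = ±2.5e-05°, of the stored one.
One degree of longitude at 81.5° is 111699 × cos 81.5° ≈ 111699 × 0.1478 = 16510.2 m.
So at most 2.5e-05° × 16510.2 ≈ 0.412754 m east–west.
That is 0.412754 m = 41.275 cm.

41 centimeters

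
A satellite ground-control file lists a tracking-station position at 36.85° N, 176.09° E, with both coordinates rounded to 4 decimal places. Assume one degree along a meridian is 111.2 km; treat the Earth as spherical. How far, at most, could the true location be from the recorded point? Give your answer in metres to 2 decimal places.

7.12 metres

Rounding to 4 decimal places leaves each coordinate within ±5e-05° of the true value.
North–south component: 5e-05° × 111200 = 5.56 m.
Longitude error → 5e-05 × 111200 × cos 36.85° = 5e-05 × 111200 × 0.8002 ≈ 4.44916 m.
The two errors are perpendicular, so the maximum displacement is √(5.56² + 4.44916²) ≈ 7.121 m.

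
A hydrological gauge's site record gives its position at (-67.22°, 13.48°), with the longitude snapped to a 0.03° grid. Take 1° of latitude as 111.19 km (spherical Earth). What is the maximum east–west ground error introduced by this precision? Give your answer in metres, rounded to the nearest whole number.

With a 0.03° grid the true value lies within half a step, ±0.03°/2 = ±0.015°, of the stored one.
At latitude 67.22° a degree of longitude spans 111190 m × cos 67.22° = 111190 × 0.3872 ≈ 43052.1 m.
Maximum E–W displacement: 0.015 × 43052.1 = 645.781 m.

646 metres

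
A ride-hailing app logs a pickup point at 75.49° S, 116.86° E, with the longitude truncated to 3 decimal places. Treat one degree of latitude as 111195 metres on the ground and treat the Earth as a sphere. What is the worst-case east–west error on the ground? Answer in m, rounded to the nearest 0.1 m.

27.9 m

Truncating at 3 decimal places can drop up to a full unit in the last place, so the longitude may be off by as much as 0.001°.
Parallels shrink by cos φ, so at 75.49° a degree of longitude is 111195 × 0.2505 ≈ 27859.8 m.
Maximum E–W displacement: 0.001 × 27859.8 = 27.8598 m.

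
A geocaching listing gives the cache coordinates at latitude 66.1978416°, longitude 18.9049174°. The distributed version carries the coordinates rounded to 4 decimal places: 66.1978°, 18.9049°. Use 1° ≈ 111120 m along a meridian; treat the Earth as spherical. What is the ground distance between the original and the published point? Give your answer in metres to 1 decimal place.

4.7 metres

Δlat = 66.1978416 − 66.1978 = +0.0000416°; Δlon = 18.9049174 − 18.9049 = +0.0000174°.
North–south shift: 0.0000416 × 111120 = 4.62259 m.
East–west at this latitude: 0.0000174° × 111120 × cos 66.1978° ≈ 0.0000174 × 44845.9 = 0.780318 m.
Distance: √(4.62259² + 0.780318²) ≈ 4.68799 m.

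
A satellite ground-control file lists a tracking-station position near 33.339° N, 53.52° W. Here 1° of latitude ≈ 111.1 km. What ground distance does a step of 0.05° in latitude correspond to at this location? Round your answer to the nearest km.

6 km

0.05° × 111100 m/° = 5555 m.
That is 5555 m = 5.555 km.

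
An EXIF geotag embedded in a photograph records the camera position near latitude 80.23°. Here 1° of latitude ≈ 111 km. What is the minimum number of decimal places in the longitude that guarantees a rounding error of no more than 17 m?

3 decimal places

At 80.23° one degree of longitude covers 111000 × cos 80.23° ≈ 111000 × 0.1697 ≈ 18836 m.
Rounding to N decimal places gives at most 0.5 × 10⁻ᴺ degrees of error, i.e. 0.5 × 10⁻ᴺ × 18836 m.
Setting 9417.99 × 10⁻ᴺ ≤ 17 gives 10ᴺ ≥ 554, i.e. N ≥ 2.74.
At 2 places the error can reach 94.2 m, but 3 places keeps it to 9.42 m.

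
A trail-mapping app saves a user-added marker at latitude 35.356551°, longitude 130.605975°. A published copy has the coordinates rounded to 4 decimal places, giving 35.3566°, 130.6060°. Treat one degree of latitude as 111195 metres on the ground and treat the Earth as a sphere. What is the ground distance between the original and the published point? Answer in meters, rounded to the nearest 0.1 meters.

5.9 meters

Δlat = 35.356551 − 35.3566 = -0.000049°; Δlon = 130.605975 − 130.6060 = -0.000025°.
N–S: -0.000049° × 111195 m/° = -5.44855 m.
E–W at 35.3566°: -0.000025° × 111195 × cos 35.3566° = -0.000025 × 111195 × 0.8156 ≈ -2.26717 m.
Combined displacement = (5.44855² + 2.26717²)^½ ≈ 5.90143 m.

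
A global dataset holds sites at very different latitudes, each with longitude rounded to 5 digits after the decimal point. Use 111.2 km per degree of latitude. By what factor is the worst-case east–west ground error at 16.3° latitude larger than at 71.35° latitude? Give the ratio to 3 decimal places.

Rounding to 5 decimal places leaves the longitude within ±5e-06° of the true value.
Error at 16.3° = 5e-06° × 111200 × cos 16.3° ≈ 0.556 × 0.9598 = 0.53365 m.
Error at 71.35° = 5e-06° × 111200 × cos 71.35° ≈ 0.556 × 0.3198 = 0.1778 m.
The ratio reduces to cos 16.3° / cos 71.35° = 0.9598/0.3198 ≈ 3.0014.

3.001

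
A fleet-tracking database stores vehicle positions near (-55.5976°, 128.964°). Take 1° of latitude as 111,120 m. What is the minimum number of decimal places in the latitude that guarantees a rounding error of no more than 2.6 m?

One degree of latitude covers 111120 m.
With N decimal places the half-ulp bound is 0.5·10⁻ᴺ°, or 0.5·10⁻ᴺ × 111120 m on the ground.
Need 0.5 × 111120 × 10⁻ᴺ ≤ 2.6 → 10⁻ᴺ ≤ 4.680e-05, so N ≥ 4.33.
N = 4 would give 5.56 m (too coarse); N = 5 gives 0.556 m ≤ 2.6 m.

5 decimal places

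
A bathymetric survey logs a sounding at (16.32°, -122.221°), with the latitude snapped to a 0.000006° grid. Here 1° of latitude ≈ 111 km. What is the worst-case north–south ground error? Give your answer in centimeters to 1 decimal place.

With a 0.000006° grid the true value lies within half a step, ±0.000006°/2 = ±3e-06°, of the stored one.
So the N–S error is at most 3e-06 × 111000 = 0.333 m.
That is 0.333 m = 33.3 cm.

33.3 centimeters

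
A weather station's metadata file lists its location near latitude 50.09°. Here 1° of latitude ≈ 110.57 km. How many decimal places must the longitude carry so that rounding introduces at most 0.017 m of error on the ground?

At 50.09° one degree of longitude covers 110570 × cos 50.09° ≈ 110570 × 0.6416 ≈ 70939.9 m.
N decimal places → at most half a unit in the last place, 0.5 × 10⁻ᴺ° = 70939.9/2 × 10⁻ᴺ m.
Need 0.5 × 70939.9 × 10⁻ᴺ ≤ 0.017 → 10⁻ᴺ ≤ 4.793e-07, so N ≥ 6.32.
N = 6 would give 0.0355 m (too coarse); N = 7 gives 0.00355 m ≤ 0.017 m.

7 decimal places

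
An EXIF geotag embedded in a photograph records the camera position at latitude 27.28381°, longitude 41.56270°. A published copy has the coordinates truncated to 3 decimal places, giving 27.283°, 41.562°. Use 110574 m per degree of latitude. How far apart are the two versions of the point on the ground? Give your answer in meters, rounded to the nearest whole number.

113 meters

The latitude changed by +0.00081° and the longitude by +0.00070°.
North–south shift: 0.00081 × 110574 = 89.5649 m.
E–W at 27.283°: 0.00070° × 110574 × cos 27.283° = 0.00070 × 110574 × 0.8888 ≈ 68.7911 m.
Hypotenuse of the two orthogonal shifts: √(89.5649² + 68.7911²) = 112.934 m.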